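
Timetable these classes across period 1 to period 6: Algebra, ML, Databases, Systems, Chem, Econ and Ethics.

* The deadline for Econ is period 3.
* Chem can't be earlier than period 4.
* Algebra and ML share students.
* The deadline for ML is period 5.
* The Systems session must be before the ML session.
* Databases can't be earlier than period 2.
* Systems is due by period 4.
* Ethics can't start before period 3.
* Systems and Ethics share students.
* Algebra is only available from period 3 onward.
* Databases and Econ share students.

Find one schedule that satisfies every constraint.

Databases -> period 2, ML -> period 2, Chem -> period 4, Econ -> period 1, Algebra -> period 3, Ethics -> period 3, Systems -> period 1

Checking: Systems(period 1) before ML(period 2); Algebra(period 3) != ML(period 2); Systems(period 1) != Ethics(period 3); Databases(period 2) != Econ(period 1); Chem=period 4 in [period 4,period 6]; Ethics=period 3 in [period 3,period 6]; Databases=period 2 in [period 2,period 6]; Econ=period 1 in [period 1,period 3]; Algebra=period 3 in [period 3,period 6]; ML=period 2 in [period 1,period 5]; Systems=period 1 in [period 1,period 4].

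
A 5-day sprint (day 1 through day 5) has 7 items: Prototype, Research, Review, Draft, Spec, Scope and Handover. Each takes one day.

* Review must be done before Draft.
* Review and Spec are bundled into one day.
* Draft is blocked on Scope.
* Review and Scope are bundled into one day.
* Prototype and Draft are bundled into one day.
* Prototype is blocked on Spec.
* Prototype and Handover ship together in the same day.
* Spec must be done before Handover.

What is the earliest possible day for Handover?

day 2

Precedence pushes Handover to at least day 2.
Handover at day 2 is achievable: Spec -> day 1, Prototype -> day 2, Research -> day 1, Scope -> day 1, Review -> day 1, Handover -> day 2, Draft -> day 2.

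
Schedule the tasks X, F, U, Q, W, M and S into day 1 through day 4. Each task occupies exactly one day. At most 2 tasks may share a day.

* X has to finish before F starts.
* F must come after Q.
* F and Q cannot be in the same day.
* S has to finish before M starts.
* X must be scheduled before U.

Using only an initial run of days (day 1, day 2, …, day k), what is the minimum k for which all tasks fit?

4 days

The precedence chain requires at least 2 distinct days.
With at most 2 per day and 7 tasks, at least 4 days are needed.
4 works (last occupied day: day 4): for example Q in day 1; F in day 2; M in day 4; W in day 3; S in day 3; U in day 2; X in day 1.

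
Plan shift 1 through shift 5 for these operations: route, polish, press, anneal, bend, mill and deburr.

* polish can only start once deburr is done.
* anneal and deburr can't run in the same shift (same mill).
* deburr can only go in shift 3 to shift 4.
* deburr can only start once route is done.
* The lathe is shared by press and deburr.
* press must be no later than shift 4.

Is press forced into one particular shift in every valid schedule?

No

press can be shift 1 (e.g. bend=shift 1, anneal=shift 1, polish=shift 4, route=shift 1, press=shift 1, mill=shift 1, deburr=shift 3) or shift 2 (e.g. deburr=shift 3, mill=shift 1, bend=shift 1, polish=shift 4, anneal=shift 1, press=shift 2, route=shift 1).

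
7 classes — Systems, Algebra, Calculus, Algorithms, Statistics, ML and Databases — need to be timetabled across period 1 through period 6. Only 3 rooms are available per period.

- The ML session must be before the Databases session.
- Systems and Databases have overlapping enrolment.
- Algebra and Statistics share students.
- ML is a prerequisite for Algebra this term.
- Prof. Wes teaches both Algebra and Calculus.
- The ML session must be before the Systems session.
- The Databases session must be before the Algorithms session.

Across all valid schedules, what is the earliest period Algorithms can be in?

period 3

Precedence pushes Algorithms to at least period 3.
Algorithms at period 3 is achievable: Systems -> period 3; Databases -> period 2; Calculus -> period 1; Algorithms -> period 3; Statistics -> period 1; ML -> period 1; Algebra -> period 2.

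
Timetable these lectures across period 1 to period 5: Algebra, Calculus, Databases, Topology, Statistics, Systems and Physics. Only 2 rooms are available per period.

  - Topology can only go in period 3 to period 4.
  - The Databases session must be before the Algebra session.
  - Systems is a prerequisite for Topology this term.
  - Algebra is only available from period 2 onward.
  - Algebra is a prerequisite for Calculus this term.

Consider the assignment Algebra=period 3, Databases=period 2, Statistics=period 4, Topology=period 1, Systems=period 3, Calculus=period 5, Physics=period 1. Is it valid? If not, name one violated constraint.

No. Systems is a prerequisite for Topology this term is not satisfied.

Only 2 rooms are available per period — holds.
Algebra is only available from period 2 onward — holds.
Systems is a prerequisite for Topology this term — violated.
Algebra is a prerequisite for Calculus this term — holds.
The Databases session must be before the Algebra session — holds.
Topology can only go in period 3 to period 4 — violated.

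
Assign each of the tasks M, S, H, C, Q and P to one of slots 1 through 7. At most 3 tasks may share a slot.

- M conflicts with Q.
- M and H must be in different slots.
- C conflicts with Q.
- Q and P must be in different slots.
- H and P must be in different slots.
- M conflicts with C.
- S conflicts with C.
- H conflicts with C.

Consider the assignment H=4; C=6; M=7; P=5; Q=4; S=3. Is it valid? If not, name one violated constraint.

C conflicts with Q — holds.
M and H must be in different slots — holds.
At most 3 tasks may share a slot — holds.
Q and P must be in different slots — holds.
M conflicts with C — holds.
M conflicts with Q — holds.
S conflicts with C — holds.
H and P must be in different slots — holds.
H conflicts with C — holds.

Valid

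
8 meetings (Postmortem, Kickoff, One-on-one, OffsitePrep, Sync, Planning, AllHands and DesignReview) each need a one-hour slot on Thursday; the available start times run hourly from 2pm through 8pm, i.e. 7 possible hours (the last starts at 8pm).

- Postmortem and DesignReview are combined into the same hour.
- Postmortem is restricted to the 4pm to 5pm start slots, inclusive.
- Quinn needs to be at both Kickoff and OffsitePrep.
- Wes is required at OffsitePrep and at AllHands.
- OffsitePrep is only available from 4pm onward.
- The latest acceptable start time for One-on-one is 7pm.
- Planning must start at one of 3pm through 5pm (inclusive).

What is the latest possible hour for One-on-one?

7pm

One-on-one's own window allows nothing later than 7pm.
One-on-one at 7pm is achievable: One-on-one -> 7pm, AllHands -> 2pm, Planning -> 3pm, Postmortem -> 4pm, Kickoff -> 2pm, OffsitePrep -> 4pm, DesignReview -> 4pm, Sync -> 2pm.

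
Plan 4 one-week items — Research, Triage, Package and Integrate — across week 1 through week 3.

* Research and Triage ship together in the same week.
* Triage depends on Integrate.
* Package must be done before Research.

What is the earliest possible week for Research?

week 2

Precedence pushes Research to at least week 2.
Research at week 2 is achievable: Research -> week 2; Triage -> week 2; Package -> week 1; Integrate -> week 1.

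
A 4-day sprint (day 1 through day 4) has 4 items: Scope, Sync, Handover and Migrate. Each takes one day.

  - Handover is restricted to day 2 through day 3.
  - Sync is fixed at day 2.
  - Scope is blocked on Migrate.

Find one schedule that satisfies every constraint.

Sync=day 2, Migrate=day 1, Scope=day 2, Handover=day 2

Checking: Migrate(day 1) before Scope(day 2); Handover=day 2 in [day 2,day 3]; Sync=day 2 in [day 2,day 2].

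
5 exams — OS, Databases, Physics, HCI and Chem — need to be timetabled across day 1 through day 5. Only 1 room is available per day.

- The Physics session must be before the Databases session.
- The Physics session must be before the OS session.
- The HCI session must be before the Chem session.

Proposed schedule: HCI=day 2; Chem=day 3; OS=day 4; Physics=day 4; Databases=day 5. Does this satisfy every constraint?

No — it violates: Only 1 room is available per day

The Physics session must be before the OS session — violated.
The HCI session must be before the Chem session — holds.
Only 1 room is available per day — violated.
The Physics session must be before the Databases session — holds.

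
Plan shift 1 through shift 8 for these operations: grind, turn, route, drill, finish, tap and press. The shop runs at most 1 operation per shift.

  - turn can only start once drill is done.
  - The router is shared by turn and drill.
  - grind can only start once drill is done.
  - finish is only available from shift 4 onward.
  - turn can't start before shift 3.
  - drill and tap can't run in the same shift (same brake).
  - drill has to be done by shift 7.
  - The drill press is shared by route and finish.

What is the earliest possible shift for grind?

Precedence pushes grind to at least shift 2.
grind at shift 2 is achievable: press in shift 7; tap in shift 6; drill in shift 1; grind in shift 2; turn in shift 3; finish in shift 4; route in shift 5.

shift 2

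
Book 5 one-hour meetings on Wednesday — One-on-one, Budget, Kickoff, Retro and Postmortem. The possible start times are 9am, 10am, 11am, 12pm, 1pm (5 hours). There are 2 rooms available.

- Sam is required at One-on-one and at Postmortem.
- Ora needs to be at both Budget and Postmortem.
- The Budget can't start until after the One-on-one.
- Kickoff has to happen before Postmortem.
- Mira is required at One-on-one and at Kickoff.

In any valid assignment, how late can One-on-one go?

Downstream work caps One-on-one at 12pm.
One-on-one at 12pm is achievable: Postmortem -> 10am; Kickoff -> 9am; Retro -> 9am; Budget -> 1pm; One-on-one -> 12pm.

12pm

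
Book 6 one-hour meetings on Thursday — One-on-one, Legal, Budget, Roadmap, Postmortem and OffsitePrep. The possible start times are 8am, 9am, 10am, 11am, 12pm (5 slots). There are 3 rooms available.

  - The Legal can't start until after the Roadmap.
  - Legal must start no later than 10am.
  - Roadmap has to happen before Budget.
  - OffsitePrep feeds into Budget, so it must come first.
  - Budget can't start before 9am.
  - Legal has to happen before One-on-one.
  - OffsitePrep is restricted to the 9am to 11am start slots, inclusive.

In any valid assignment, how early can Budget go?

10am

Budget is available from 9am; precedence pushes Budget to at least 10am.
Budget at 10am is achievable: Roadmap in 8am; Budget in 10am; Legal in 9am; One-on-one in 10am; Postmortem in 8am; OffsitePrep in 9am.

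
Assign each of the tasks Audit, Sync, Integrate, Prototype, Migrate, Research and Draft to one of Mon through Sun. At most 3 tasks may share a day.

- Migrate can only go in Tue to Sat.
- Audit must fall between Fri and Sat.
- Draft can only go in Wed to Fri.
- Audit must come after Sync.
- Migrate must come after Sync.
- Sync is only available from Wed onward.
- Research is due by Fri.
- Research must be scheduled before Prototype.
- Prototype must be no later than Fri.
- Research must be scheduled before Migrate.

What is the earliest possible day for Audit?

Audit is available from Fri; Audit's own window allows nothing later than Sat.
Audit at Fri is achievable: Sync -> Wed; Migrate -> Thu; Audit -> Fri; Prototype -> Tue; Integrate -> Mon; Draft -> Wed; Research -> Mon.

Fri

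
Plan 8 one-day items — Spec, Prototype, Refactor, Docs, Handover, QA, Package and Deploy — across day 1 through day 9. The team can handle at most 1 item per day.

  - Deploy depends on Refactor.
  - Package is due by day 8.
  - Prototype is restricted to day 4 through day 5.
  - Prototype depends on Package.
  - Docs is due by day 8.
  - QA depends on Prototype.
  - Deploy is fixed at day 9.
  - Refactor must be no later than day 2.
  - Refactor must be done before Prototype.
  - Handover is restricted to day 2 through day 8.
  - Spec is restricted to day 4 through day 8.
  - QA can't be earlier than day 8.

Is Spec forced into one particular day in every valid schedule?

No

Spec can be day 4 (e.g. Docs=day 6; Package=day 3; Handover=day 2; Refactor=day 1; Deploy=day 9; Spec=day 4; Prototype=day 5; QA=day 8) or day 5 (e.g. Package=day 3, Handover=day 2, Docs=day 6, Spec=day 5, Deploy=day 9, QA=day 8, Refactor=day 1, Prototype=day 4).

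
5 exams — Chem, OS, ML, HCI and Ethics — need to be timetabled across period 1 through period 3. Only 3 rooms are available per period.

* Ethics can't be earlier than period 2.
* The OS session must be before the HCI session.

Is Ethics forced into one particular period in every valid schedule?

Ethics can be period 2 (e.g. ML=period 1; Chem=period 1; OS=period 1; Ethics=period 2; HCI=period 2) or period 3 (e.g. ML=period 1; OS=period 1; Ethics=period 3; HCI=period 2; Chem=period 1).

No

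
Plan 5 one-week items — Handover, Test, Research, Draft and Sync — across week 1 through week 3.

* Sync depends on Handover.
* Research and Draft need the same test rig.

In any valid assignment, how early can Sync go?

week 2

Precedence pushes Sync to at least week 2.
Sync at week 2 is achievable: Research -> week 1, Sync -> week 2, Test -> week 1, Draft -> week 2, Handover -> week 1.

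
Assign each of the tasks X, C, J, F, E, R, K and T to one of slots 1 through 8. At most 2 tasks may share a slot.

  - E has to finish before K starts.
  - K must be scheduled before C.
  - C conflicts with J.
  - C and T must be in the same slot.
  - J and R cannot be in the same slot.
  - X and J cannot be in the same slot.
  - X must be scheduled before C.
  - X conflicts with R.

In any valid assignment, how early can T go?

3

T must be in the same slot as C, which can't be before 3, so T is at least 3.
T at 3 is achievable: C=3, X=1, R=4, K=2, E=1, F=4, T=3, J=2.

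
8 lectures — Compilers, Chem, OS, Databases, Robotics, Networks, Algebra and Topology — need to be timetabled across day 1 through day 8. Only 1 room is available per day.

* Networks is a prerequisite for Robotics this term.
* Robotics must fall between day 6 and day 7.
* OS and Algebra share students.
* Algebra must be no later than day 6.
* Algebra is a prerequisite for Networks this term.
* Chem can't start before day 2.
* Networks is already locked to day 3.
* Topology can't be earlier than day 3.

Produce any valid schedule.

Networks -> day 3; Topology -> day 4; OS -> day 7; Databases -> day 8; Compilers -> day 5; Chem -> day 2; Algebra -> day 1; Robotics -> day 6

Checking: Algebra(day 1) before Networks(day 3); Networks(day 3) before Robotics(day 6); OS(day 7) != Algebra(day 1); Networks=day 3 in [day 3,day 3]; Algebra=day 1 in [day 1,day 6]; Robotics=day 6 in [day 6,day 7]; Chem=day 2 in [day 2,day 8]; Topology=day 4 in [day 3,day 8]; max 1 per day (cap 1).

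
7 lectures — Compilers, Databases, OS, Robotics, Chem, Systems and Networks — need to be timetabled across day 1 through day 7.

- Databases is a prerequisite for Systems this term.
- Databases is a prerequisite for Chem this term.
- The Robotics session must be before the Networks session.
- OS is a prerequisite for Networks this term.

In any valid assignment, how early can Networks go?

Precedence pushes Networks to at least day 2.
Networks at day 2 is achievable: OS -> day 1; Databases -> day 1; Robotics -> day 1; Networks -> day 2; Systems -> day 2; Chem -> day 2; Compilers -> day 1.

day 2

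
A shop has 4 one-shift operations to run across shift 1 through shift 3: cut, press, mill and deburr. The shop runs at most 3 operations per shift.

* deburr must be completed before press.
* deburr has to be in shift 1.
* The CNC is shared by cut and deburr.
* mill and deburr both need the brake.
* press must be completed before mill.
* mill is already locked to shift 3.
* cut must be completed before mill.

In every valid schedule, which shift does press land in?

deburr is fixed at shift 1 and must come before press, so press is at least shift 2.
mill is fixed at shift 3 and must come after press, so press is at most shift 2.
So press must be shift 2.

shift 2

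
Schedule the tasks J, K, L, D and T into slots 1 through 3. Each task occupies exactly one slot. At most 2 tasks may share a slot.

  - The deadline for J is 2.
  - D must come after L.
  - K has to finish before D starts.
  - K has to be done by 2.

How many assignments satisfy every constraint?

Splitting on J: it can be 1 (6), 2 (7). Listing each branch's schedules as (K, L, D, T):
J=1: (1,2,3,2) (1,2,3,3) (2,1,3,2) (2,1,3,3) (2,2,3,1) (2,2,3,3) — 6.
J=2: (1,1,2,3) (1,1,3,2) (1,1,3,3) (1,2,3,1) (1,2,3,3) (2,1,3,1) (2,1,3,3) — 7.
Summing: 6 + 7 = 13.

13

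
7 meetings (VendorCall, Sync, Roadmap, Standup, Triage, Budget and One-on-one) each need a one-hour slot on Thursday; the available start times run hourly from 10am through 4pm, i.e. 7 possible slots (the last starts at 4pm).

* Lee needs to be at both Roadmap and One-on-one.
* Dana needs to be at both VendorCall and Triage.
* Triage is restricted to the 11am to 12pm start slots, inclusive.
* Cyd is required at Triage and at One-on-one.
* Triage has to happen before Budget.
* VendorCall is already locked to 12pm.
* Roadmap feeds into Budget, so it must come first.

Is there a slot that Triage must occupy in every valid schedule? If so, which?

Triage's window is 11am–12pm.
VendorCall is fixed at 12pm, and Triage can't share a slot with VendorCall.
So Triage must be 11am.

11am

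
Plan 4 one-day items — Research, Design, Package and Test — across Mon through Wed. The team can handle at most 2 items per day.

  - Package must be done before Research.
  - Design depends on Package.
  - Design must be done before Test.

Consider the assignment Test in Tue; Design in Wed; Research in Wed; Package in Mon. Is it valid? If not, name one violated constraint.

Package must be done before Research — holds.
The team can handle at most 2 items per day — holds.
Design must be done before Test — violated.
Design depends on Package — holds.

No — it violates: Design must be done before Test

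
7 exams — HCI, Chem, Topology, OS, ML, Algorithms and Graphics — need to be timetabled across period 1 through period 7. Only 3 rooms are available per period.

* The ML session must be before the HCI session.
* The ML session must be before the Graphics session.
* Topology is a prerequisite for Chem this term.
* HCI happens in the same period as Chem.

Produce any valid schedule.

Chem=period 2; Graphics=period 2; ML=period 1; OS=period 1; Algorithms=period 3; HCI=period 2; Topology=period 1

Checking: ML(period 1) before Graphics(period 2); Topology(period 1) before Chem(period 2); ML(period 1) before HCI(period 2); HCI = Chem = period 2; max 3 per period (cap 3).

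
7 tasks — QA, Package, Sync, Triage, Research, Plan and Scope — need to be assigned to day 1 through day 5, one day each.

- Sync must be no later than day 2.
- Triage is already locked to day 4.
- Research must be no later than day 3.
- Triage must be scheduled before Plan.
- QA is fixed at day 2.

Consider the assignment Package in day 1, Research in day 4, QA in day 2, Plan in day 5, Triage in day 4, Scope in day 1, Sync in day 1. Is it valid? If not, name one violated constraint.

Invalid. Research must be no later than day 3.

Sync must be no later than day 2 — holds.
Triage must be scheduled before Plan — holds.
QA is fixed at day 2 — holds.
Triage is already locked to day 4 — holds.
Research must be no later than day 3 — violated.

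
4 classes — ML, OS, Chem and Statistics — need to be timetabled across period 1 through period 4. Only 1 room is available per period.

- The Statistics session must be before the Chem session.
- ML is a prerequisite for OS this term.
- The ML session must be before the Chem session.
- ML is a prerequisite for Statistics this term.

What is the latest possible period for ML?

period 1

Downstream work caps ML at period 2.
ML at period 1 is achievable: Chem in period 3; ML in period 1; Statistics in period 2; OS in period 4.
Nothing later works — the capacity limit rule out every period after period 1.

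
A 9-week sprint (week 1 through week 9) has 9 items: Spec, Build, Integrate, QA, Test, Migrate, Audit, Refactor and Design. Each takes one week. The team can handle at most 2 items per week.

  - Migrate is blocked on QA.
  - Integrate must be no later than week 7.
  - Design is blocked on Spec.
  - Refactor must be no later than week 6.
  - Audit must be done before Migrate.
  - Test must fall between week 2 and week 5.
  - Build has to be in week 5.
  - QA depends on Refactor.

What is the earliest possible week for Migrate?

week 3

Precedence pushes Migrate to at least week 3.
Migrate at week 3 is achievable: Migrate -> week 3; Audit -> week 1; Design -> week 5; QA -> week 2; Refactor -> week 1; Integrate -> week 3; Spec -> week 4; Build -> week 5; Test -> week 2.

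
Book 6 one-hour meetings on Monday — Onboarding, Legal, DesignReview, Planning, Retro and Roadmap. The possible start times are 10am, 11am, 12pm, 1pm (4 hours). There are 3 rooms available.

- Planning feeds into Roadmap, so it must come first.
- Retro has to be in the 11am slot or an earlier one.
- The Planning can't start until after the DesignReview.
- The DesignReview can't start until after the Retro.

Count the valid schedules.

16

Splitting on Onboarding: it can be 10am (4), 11am (4), 12pm (4), 1pm (4). Listing each branch's schedules as (Legal, DesignReview, Planning, Retro, Roadmap):
Onboarding=10am: (10am,11am,12pm,10am,1pm) (11am,11am,12pm,10am,1pm) (12pm,11am,12pm,10am,1pm) (1pm,11am,12pm,10am,1pm) — 4.
Onboarding=11am: (10am,11am,12pm,10am,1pm) (11am,11am,12pm,10am,1pm) (12pm,11am,12pm,10am,1pm) (1pm,11am,12pm,10am,1pm) — 4.
Onboarding=12pm: (10am,11am,12pm,10am,1pm) (11am,11am,12pm,10am,1pm) (12pm,11am,12pm,10am,1pm) (1pm,11am,12pm,10am,1pm) — 4.
Onboarding=1pm: (10am,11am,12pm,10am,1pm) (11am,11am,12pm,10am,1pm) (12pm,11am,12pm,10am,1pm) (1pm,11am,12pm,10am,1pm) — 4.
Summing: 4 + 4 + 4 + 4 = 16.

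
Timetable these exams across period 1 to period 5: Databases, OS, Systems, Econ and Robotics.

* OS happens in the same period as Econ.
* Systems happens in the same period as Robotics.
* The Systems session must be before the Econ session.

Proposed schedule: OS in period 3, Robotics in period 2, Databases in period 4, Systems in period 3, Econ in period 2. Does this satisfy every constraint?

OS happens in the same period as Econ — violated.
Systems happens in the same period as Robotics — violated.
The Systems session must be before the Econ session — violated.

No — it violates: The Systems session must be before the Econ session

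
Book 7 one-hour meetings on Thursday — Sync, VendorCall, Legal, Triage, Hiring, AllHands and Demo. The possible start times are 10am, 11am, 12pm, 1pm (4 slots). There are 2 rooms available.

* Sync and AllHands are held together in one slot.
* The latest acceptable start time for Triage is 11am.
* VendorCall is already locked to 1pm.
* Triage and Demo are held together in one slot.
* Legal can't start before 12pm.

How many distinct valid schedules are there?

8

Splitting on Sync: it can be 10am (3), 11am (3), 12pm (2). Listing each branch's schedules as (VendorCall, Legal, Triage, Hiring, AllHands, Demo):
Sync=10am: (1pm,12pm,11am,12pm,10am,11am) (1pm,12pm,11am,1pm,10am,11am) (1pm,1pm,11am,12pm,10am,11am) — 3.
Sync=11am: (1pm,12pm,10am,12pm,11am,10am) (1pm,12pm,10am,1pm,11am,10am) (1pm,1pm,10am,12pm,11am,10am) — 3.
Sync=12pm: (1pm,1pm,10am,11am,12pm,10am) (1pm,1pm,11am,10am,12pm,11am) — 2.
Summing: 3 + 3 + 2 = 8.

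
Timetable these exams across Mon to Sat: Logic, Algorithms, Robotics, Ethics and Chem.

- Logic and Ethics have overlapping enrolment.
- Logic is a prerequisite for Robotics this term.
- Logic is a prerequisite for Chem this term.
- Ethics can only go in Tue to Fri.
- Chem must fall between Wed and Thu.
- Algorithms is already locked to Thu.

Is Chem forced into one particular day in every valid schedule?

Chem can be Wed (e.g. Chem in Wed, Ethics in Tue, Logic in Mon, Algorithms in Thu, Robotics in Tue) or Thu (e.g. Logic=Mon; Chem=Thu; Robotics=Tue; Algorithms=Thu; Ethics=Tue).

No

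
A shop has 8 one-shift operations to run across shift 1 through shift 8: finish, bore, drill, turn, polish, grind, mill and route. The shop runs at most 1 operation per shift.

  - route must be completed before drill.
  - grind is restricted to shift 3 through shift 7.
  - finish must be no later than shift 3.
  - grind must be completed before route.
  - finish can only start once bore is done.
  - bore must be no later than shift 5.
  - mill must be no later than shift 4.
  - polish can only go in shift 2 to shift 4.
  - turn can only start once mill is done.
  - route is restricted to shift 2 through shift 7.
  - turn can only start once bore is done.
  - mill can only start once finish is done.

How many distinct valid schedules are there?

Splitting on finish: it can be shift 2 (8), shift 3 (4). Listing each branch's schedules as (bore, drill, turn, polish, grind, mill, route) by shift number:
finish=shift 2: (1,7,8,3,5,4,6) (1,7,8,4,5,3,6) (1,8,5,3,6,4,7) (1,8,5,4,6,3,7) (1,8,6,3,5,4,7) (1,8,6,4,5,3,7) (1,8,7,3,5,4,6) (1,8,7,4,5,3,6) — 8.
finish=shift 3: (1,7,8,2,5,4,6) (1,8,5,2,6,4,7) (1,8,6,2,5,4,7) (1,8,7,2,5,4,6) — 4.
Summing: 8 + 4 = 12.

12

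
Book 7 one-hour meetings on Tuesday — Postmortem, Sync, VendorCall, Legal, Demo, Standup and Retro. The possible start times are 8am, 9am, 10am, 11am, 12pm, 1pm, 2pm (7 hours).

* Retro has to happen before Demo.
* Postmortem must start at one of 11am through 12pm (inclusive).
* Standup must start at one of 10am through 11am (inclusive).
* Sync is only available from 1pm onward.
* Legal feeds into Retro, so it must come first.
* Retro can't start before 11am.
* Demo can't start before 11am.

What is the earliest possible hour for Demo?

Demo is available from 11am; precedence pushes Demo to at least 12pm.
Demo at 12pm is achievable: Legal=8am; Retro=11am; VendorCall=8am; Demo=12pm; Standup=10am; Sync=1pm; Postmortem=11am.

12pm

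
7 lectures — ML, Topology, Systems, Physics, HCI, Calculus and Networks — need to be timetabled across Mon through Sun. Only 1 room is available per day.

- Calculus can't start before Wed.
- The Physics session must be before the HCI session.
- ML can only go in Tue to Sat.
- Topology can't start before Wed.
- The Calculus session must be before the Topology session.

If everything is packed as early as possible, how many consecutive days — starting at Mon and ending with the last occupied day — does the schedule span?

7 days

The precedence chain requires at least 2 distinct days.
With at most 1 per day and 7 lectures, at least 7 days are needed.
Propagating the time windows through the other constraints, Topology can't land before Thu — that is day 4 counting from Mon — so the schedule must run through at least 4 days.
7 works (last occupied day: Sun): for example Physics=Mon, ML=Tue, Networks=Sun, Calculus=Wed, Topology=Thu, HCI=Fri, Systems=Sat.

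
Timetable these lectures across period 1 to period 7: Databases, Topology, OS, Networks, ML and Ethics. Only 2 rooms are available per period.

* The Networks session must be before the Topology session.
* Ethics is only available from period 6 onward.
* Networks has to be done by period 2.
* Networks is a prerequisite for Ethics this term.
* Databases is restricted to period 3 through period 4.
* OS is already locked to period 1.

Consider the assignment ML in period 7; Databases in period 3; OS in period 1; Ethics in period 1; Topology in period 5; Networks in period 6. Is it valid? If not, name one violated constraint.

Networks has to be done by period 2 — violated.
Databases is restricted to period 3 through period 4 — holds.
OS is already locked to period 1 — holds.
Networks is a prerequisite for Ethics this term — violated.
Ethics is only available from period 6 onward — violated.
The Networks session must be before the Topology session — violated.
Only 2 rooms are available per period — holds.

No. Networks is a prerequisite for Ethics this term is not satisfied.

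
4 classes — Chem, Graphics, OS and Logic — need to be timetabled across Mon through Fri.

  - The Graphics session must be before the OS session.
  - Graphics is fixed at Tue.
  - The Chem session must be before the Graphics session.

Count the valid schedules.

15

Splitting on OS: it can be Wed (5), Thu (5), Fri (5). Listing each branch's schedules as (Chem, Graphics, Logic):
OS=Wed: (Mon,Tue,Mon) (Mon,Tue,Tue) (Mon,Tue,Wed) (Mon,Tue,Thu) (Mon,Tue,Fri) — 5.
OS=Thu: (Mon,Tue,Mon) (Mon,Tue,Tue) (Mon,Tue,Wed) (Mon,Tue,Thu) (Mon,Tue,Fri) — 5.
OS=Fri: (Mon,Tue,Mon) (Mon,Tue,Tue) (Mon,Tue,Wed) (Mon,Tue,Thu) (Mon,Tue,Fri) — 5.
Summing: 5 + 5 + 5 = 15.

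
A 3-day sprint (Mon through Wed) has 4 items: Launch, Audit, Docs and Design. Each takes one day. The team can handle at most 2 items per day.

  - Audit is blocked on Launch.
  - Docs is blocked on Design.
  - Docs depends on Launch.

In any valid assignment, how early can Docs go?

Tue

Precedence pushes Docs to at least Tue.
Docs at Tue is achievable: Docs -> Tue, Audit -> Tue, Design -> Mon, Launch -> Mon.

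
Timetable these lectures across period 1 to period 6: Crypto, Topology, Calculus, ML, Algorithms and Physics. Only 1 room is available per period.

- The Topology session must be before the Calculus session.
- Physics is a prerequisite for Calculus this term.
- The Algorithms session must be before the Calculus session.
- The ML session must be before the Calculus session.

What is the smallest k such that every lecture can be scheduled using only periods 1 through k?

6 periods

The precedence chain requires at least 2 distinct periods.
With at most 1 per period and 6 lectures, at least 6 periods are needed.
6 works (last occupied period: period 6): for example Physics=period 4; ML=period 2; Topology=period 1; Calculus=period 5; Algorithms=period 3; Crypto=period 6.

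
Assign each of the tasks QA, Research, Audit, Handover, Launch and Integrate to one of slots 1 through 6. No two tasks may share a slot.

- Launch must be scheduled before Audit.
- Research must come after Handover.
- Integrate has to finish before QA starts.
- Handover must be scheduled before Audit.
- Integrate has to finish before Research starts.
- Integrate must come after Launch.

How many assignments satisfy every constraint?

Splitting on QA: it can be 3 (2), 4 (6), 5 (8), 6 (8). Listing each branch's schedules as (Research, Audit, Handover, Launch, Integrate):
QA=3: (5,6,4,1,2) (6,5,4,1,2) — 2.
QA=4: (5,6,1,2,3) (5,6,2,1,3) (5,6,3,1,2) (6,5,1,2,3) (6,5,2,1,3) (6,5,3,1,2) — 6.
QA=5: (4,6,1,2,3) (4,6,2,1,3) (4,6,3,1,2) (6,3,1,2,4) (6,3,2,1,4) (6,4,1,2,3) (6,4,2,1,3) (6,4,3,1,2) — 8.
QA=6: (4,5,1,2,3) (4,5,2,1,3) (4,5,3,1,2) (5,3,1,2,4) (5,3,2,1,4) (5,4,1,2,3) (5,4,2,1,3) (5,4,3,1,2) — 8.
Summing: 2 + 6 + 8 + 8 = 24.

24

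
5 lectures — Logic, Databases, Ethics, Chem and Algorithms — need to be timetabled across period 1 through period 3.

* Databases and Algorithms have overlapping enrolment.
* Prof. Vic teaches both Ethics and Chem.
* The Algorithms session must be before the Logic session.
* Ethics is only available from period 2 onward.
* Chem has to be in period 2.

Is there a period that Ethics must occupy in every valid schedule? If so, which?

Ethics's window is period 2–period 3.
Chem is fixed at period 2, and Ethics can't share a period with Chem.
So Ethics must be period 3.

period 3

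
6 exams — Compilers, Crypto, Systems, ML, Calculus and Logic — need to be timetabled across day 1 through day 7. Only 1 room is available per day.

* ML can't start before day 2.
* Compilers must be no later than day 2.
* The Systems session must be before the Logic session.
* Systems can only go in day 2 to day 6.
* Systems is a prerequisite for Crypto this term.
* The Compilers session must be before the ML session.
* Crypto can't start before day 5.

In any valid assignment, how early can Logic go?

day 3

Precedence pushes Logic to at least day 3.
Logic at day 3 is achievable: Compilers -> day 1, Crypto -> day 5, Systems -> day 2, ML -> day 4, Logic -> day 3, Calculus -> day 6.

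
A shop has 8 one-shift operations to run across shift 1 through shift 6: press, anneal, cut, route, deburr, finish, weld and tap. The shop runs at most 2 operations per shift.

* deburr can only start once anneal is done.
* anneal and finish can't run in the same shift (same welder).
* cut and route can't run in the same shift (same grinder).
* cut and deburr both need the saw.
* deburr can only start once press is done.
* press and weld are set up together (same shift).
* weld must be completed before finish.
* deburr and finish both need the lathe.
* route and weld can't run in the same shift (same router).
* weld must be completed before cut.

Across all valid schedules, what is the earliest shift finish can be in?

shift 2

Precedence pushes finish to at least shift 2.
finish at shift 2 is achievable: cut in shift 2, press in shift 1, weld in shift 1, finish in shift 2, route in shift 3, anneal in shift 3, tap in shift 4, deburr in shift 4.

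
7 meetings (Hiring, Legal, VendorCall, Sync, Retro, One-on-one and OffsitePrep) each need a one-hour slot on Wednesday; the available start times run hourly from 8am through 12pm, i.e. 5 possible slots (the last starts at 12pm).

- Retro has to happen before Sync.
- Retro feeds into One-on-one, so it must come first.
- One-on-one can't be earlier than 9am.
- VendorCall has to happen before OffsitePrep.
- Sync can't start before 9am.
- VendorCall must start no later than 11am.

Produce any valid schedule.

Hiring=8am; Sync=9am; One-on-one=9am; OffsitePrep=9am; VendorCall=8am; Retro=8am; Legal=8am

Checking: Retro(8am) before One-on-one(9am); VendorCall(8am) before OffsitePrep(9am); Retro(8am) before Sync(9am); One-on-one=9am in [9am,12pm]; Sync=9am in [9am,12pm]; VendorCall=8am in [8am,11am].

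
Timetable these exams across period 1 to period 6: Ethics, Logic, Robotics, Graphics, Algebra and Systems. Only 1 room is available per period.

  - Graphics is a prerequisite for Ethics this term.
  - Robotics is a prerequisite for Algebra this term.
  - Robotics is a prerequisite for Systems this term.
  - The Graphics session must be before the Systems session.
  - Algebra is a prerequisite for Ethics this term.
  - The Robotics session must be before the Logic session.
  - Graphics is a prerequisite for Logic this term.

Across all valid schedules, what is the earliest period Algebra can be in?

Precedence pushes Algebra to at least period 2; downstream work caps Algebra at period 5.
Algebra at period 2 is achievable: Ethics -> period 4; Algebra -> period 2; Systems -> period 6; Robotics -> period 1; Logic -> period 5; Graphics -> period 3.

period 2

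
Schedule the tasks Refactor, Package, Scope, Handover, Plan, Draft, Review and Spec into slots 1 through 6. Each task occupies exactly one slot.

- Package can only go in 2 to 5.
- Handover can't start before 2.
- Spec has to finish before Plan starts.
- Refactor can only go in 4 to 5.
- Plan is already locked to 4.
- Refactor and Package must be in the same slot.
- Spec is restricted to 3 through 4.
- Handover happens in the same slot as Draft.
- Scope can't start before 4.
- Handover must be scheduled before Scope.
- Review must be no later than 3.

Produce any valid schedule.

Scope=4; Spec=3; Handover=2; Draft=2; Plan=4; Refactor=4; Review=1; Package=4

Checking: Spec(3) before Plan(4); Handover(2) before Scope(4); Handover = Draft = 2; Refactor = Package = 4; Package=4 in [2,5]; Handover=2 in [2,6]; Spec=3 in [3,4]; Scope=4 in [4,6]; Review=1 in [1,3]; Plan=4 in [4,4]; Refactor=4 in [4,5].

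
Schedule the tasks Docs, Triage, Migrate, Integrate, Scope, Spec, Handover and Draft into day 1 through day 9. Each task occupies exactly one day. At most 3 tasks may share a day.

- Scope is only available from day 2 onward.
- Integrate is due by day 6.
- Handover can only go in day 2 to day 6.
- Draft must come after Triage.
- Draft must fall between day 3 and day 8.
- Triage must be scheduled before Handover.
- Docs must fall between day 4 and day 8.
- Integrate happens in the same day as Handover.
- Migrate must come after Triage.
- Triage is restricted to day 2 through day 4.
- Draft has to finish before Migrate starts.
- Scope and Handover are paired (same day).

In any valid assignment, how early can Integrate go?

Integrate must be in the same day as Handover, which can't be before day 3, so Integrate is at least day 3; Integrate's own window allows nothing later than day 6.
Integrate at day 3 is achievable: Handover -> day 3, Spec -> day 1, Migrate -> day 5, Docs -> day 4, Draft -> day 4, Integrate -> day 3, Scope -> day 3, Triage -> day 2.

day 3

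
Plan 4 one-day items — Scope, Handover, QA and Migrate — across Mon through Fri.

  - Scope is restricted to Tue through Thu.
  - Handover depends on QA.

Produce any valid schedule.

Migrate -> Mon, QA -> Mon, Scope -> Tue, Handover -> Tue

Checking: QA(Mon) before Handover(Tue); Scope=Tue in [Tue,Thu].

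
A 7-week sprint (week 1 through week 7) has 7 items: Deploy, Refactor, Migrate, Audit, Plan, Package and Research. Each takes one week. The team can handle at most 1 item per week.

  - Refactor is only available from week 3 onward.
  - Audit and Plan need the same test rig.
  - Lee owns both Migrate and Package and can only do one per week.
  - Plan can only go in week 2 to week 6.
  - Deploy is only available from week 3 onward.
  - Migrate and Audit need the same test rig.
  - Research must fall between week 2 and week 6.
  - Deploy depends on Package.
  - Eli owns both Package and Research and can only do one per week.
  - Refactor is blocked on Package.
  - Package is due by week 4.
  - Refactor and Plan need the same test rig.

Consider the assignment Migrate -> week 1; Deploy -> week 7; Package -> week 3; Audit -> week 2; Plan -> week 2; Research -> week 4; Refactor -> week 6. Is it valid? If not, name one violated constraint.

No — it violates: Audit and Plan need the same test rig

Refactor is blocked on Package — holds.
Deploy depends on Package — holds.
The team can handle at most 1 item per week — violated.
Lee owns both Migrate and Package and can only do one per week — holds.
Refactor and Plan need the same test rig — holds.
Research must fall between week 2 and week 6 — holds.
Migrate and Audit need the same test rig — holds.
Refactor is only available from week 3 onward — holds.
Eli owns both Package and Research and can only do one per week — holds.
Audit and Plan need the same test rig — violated.
Plan can only go in week 2 to week 6 — holds.
Package is due by week 4 — holds.
Deploy is only available from week 3 onward — holds.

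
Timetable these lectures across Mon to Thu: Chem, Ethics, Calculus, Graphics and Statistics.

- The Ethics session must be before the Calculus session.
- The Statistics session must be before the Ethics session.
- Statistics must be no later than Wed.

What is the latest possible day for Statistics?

Statistics's own window allows nothing later than Wed; downstream work caps Statistics at Tue.
Statistics at Tue is achievable: Statistics -> Tue; Ethics -> Wed; Chem -> Mon; Graphics -> Mon; Calculus -> Thu.

Tue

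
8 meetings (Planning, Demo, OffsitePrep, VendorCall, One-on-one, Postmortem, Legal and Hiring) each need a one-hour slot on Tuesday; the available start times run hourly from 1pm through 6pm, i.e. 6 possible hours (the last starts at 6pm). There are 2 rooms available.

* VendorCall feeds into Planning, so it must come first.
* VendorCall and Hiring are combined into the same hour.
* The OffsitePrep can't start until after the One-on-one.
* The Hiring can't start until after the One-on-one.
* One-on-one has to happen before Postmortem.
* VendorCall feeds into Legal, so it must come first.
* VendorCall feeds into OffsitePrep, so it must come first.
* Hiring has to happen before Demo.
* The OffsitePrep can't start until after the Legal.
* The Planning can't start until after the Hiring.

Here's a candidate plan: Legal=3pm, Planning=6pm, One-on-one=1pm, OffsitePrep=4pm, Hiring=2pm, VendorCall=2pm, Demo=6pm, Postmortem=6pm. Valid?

Invalid. There are 2 rooms available.

VendorCall and Hiring are combined into the same hour — holds.
The Planning can't start until after the Hiring — holds.
The OffsitePrep can't start until after the One-on-one — holds.
The Hiring can't start until after the One-on-one — holds.
The OffsitePrep can't start until after the Legal — holds.
VendorCall feeds into Legal, so it must come first — holds.
VendorCall feeds into Planning, so it must come first — holds.
One-on-one has to happen before Postmortem — holds.
VendorCall feeds into OffsitePrep, so it must come first — holds.
Hiring has to happen before Demo — holds.
There are 2 rooms available — violated.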